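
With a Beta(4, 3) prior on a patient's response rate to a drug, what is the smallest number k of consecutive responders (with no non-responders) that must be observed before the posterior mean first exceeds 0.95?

After k responders and 0 non-responders the posterior is Beta(4+k, 3), with mean (4+k)/(4+3+k).
Set (4+k)/(7+k) > 0.95 and solve: k > (0.95·7 − 4)/(1 − 0.95) = 53.000.
The smallest integer exceeding 53.000 is 54.

k = 54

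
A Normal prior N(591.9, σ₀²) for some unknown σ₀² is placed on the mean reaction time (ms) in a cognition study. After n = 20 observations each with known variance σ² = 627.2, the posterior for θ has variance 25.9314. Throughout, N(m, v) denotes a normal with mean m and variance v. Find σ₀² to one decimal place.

σ₀² = 149.8

For the Normal–Normal model with known σ², precisions add: τ_n = τ₀ + n/σ².
So 1/σ₀² = 1/25.9314 − 20/627.2 = 0.038563 − 0.031888 = 0.006675.
Hence σ₀² = 1/0.006675 ≈ 149.8.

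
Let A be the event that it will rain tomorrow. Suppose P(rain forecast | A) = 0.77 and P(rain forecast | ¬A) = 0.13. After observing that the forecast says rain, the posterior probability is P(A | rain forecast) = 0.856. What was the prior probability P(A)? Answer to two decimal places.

Bayes' rule in odds form gives O(A|E) = O(A)·[P(E|A)/P(E|¬A)], hence O(A) = O(A|E)/LR.
Posterior odds = 0.856/(1−0.856) = 5.9444. LR = 0.77/0.13 = 5.9231.
Prior odds = 5.9444/5.9231 = 1.0036, so P(A) = 1.0036/(1+1.0036) ≈ 0.50.

P(A) = 0.50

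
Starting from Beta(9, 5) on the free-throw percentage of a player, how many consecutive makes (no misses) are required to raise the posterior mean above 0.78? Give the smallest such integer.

After k makes and 0 misses the posterior is Beta(9+k, 5), with mean (9+k)/(9+5+k).
Set (9+k)/(14+k) > 0.78 and solve: k > (0.78·14 − 9)/(1 − 0.78) = 8.727.
The smallest integer exceeding 8.727 is 9, and checking k=9: (18)/(23) = 0.7826 > 0.78.

k = 9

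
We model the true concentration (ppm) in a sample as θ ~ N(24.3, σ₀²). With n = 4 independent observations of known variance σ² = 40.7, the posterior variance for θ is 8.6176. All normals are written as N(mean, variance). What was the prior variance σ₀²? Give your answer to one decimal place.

Posterior precision equals prior precision plus data precision: 1/σ_n² = 1/σ₀² + n/σ².
So 1/σ₀² = 1/8.6176 − 4/40.7 = 0.116042 − 0.098280 = 0.017762.
Hence σ₀² = 1/0.017762 ≈ 56.3.

σ₀² = 56.3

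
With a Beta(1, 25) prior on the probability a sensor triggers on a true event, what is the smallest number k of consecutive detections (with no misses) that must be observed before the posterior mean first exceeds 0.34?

k = 12

After k detections and 0 misses the posterior is Beta(1+k, 25), with mean (1+k)/(1+25+k).
Set (1+k)/(26+k) > 0.34 and solve: k > (0.34·26 − 1)/(1 − 0.34) = 11.879.
The smallest integer exceeding 11.879 is 12.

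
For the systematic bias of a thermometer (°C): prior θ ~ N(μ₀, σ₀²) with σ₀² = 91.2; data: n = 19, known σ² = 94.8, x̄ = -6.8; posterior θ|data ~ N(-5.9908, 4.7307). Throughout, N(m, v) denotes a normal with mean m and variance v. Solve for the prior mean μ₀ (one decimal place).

With known observation variance, the Normal–Normal posterior has precision τ_n = τ₀ + n/σ² and mean μ_n = (τ₀μ₀ + (n/σ²)x̄)/τ_n.
Here τ₀ = 1/91.2 = 0.010965 and τ_data = 19/94.8 = 0.200422, so τ_n = 0.211387.
Rearranging for μ₀: μ₀ = (μ_n·τ_n − τ_data·x̄)/τ₀ = (-5.9908·0.211387 − 0.200422·-6.8) / 0.010965 = 0.096492/0.010965 ≈ 8.8.

μ₀ = 8.8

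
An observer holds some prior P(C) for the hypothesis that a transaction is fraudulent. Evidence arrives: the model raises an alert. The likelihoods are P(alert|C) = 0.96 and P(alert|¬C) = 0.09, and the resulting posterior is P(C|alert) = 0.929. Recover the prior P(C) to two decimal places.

Bayes' rule in odds form gives O(C|E) = O(C)·[P(E|C)/P(E|¬C)], hence O(C) = O(C|E)/LR.
Posterior odds = 0.929/(1−0.929) = 13.0845. LR = 0.96/0.09 = 10.6667.
Prior odds = 13.0845/10.6667 = 1.2267, so P(C) = 1.2267/(1+1.2267) ≈ 0.55.

P(C) = 0.55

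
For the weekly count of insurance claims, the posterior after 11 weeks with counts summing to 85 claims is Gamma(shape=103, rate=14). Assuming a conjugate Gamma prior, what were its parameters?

Gamma(shape=18, rate=3)

A Gamma(α, β) prior (rate parametrization) on a Poisson rate with n observations summing to S gives posterior Gamma(α+S, β+n).
So α = 103 − 85 = 18 and β = 14 − 11 = 3.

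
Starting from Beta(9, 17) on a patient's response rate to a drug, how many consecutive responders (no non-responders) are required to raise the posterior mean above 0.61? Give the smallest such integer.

k = 18

After k responders and 0 non-responders the posterior is Beta(9+k, 17), with mean (9+k)/(9+17+k).
Set (9+k)/(26+k) > 0.61 and solve: k > (0.61·26 − 9)/(1 − 0.61) = 17.590.
The smallest integer exceeding 17.590 is 18.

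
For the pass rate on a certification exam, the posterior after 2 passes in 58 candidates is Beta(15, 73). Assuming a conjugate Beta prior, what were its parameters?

Beta(13, 17)

Under Beta–binomial conjugacy the posterior parameters are (a+s, b+f).
Subtract the data counts: 15−2=13, 73−56=17.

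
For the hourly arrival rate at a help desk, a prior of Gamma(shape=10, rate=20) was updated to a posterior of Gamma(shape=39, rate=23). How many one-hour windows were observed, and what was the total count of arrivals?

n = 3 one-hour windows with total 29 arrivals

A Gamma(α, β) prior (rate parametrization) on a Poisson rate with n observations summing to S gives posterior Gamma(α+S, β+n).
Matching: Σxᵢ = 39 − 10 = 29 and n = 23 − 20 = 3.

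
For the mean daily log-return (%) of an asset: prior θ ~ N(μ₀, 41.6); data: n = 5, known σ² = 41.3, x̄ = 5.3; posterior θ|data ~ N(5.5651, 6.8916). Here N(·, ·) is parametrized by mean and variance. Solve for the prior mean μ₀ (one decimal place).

μ₀ = 6.9

The posterior mean is a precision-weighted average: μ_n = (τ₀μ₀ + τ_data·x̄)/(τ₀+τ_data), with τ₀=1/σ₀² and τ_data=n/σ².
Here τ₀ = 1/41.6 = 0.024038 and τ_data = 5/41.3 = 0.121065, so τ_n = 0.145103.
Rearranging for μ₀: μ₀ = (μ_n·τ_n − τ_data·x̄)/τ₀ = (5.5651·0.145103 − 0.121065·5.3) / 0.024038 = 0.165868/0.024038 ≈ 6.9.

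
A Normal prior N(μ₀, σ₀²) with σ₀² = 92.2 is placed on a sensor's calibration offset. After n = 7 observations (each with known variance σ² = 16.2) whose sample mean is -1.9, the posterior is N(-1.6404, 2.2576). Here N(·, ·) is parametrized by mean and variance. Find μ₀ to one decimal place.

The posterior mean is a precision-weighted average: μ_n = (τ₀μ₀ + τ_data·x̄)/(τ₀+τ_data), with τ₀=1/σ₀² and τ_data=n/σ².
Here τ₀ = 1/92.2 = 0.010846 and τ_data = 7/16.2 = 0.432099, so τ_n = 0.442945.
Rearranging for μ₀: μ₀ = (μ_n·τ_n − τ_data·x̄)/τ₀ = (-1.6404·0.442945 − 0.432099·-1.9) / 0.010846 = 0.094381/0.010846 ≈ 8.7.

μ₀ = 8.7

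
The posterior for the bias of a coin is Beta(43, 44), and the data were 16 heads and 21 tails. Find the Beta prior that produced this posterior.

Beta is conjugate to the binomial likelihood: posterior = Beta(a+s, b+f).
So a = 43 − 16 = 27 and b = 44 − 21 = 23.

Beta(27, 23)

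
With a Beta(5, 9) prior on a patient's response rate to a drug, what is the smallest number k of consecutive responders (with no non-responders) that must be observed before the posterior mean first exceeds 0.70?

After k responders and 0 non-responders the posterior is Beta(5+k, 9), with mean (5+k)/(5+9+k).
Set (5+k)/(14+k) > 0.70 and solve: k > (0.70·14 − 5)/(1 − 0.70) = 16.000.
The smallest integer exceeding 16.000 is 17, and checking k=17: (22)/(31) = 0.7097 > 0.70.

k = 17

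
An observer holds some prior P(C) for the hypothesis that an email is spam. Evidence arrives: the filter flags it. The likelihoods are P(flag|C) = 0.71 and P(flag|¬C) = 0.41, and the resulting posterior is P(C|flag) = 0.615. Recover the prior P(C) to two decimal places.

Bayes' rule in odds form gives O(C|E) = O(C)·[P(E|C)/P(E|¬C)], hence O(C) = O(C|E)/LR.
Posterior odds = 0.615/(1−0.615) = 1.5974. LR = 0.71/0.41 = 1.7317.
Prior odds = 1.5974/1.7317 = 0.9224, so P(C) = 0.9224/(1+0.9224) ≈ 0.48.

P(C) = 0.48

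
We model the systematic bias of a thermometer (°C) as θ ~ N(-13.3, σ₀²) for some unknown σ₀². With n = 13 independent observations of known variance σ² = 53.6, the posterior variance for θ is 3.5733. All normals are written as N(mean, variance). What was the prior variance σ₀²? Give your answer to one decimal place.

Posterior precision equals prior precision plus data precision: 1/σ_n² = 1/σ₀² + n/σ².
So 1/σ₀² = 1/3.5733 − 13/53.6 = 0.279853 − 0.242537 = 0.037316.
Hence σ₀² = 1/0.037316 ≈ 26.8.

σ₀² = 26.8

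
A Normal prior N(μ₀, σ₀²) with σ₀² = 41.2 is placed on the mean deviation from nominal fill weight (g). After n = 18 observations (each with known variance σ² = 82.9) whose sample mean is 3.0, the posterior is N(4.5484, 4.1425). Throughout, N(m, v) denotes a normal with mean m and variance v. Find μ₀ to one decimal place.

μ₀ = 18.4

With known observation variance, the Normal–Normal posterior has precision τ_n = τ₀ + n/σ² and mean μ_n = (τ₀μ₀ + (n/σ²)x̄)/τ_n.
Here τ₀ = 1/41.2 = 0.024272 and τ_data = 18/82.9 = 0.217129, so τ_n = 0.241401.
Rearranging for μ₀: μ₀ = (μ_n·τ_n − τ_data·x̄)/τ₀ = (4.5484·0.241401 − 0.217129·3.0) / 0.024272 = 0.446601/0.024272 ≈ 18.4.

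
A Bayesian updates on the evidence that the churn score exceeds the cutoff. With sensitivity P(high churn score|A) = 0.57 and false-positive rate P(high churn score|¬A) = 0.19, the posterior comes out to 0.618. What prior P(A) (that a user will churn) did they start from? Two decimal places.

Bayes' rule in odds form gives O(A|E) = O(A)·[P(E|A)/P(E|¬A)], hence O(A) = O(A|E)/LR.
Posterior odds = 0.618/(1−0.618) = 1.6178. LR = 0.57/0.19 = 3.0000.
Prior odds = 1.6178/3.0000 = 0.5393, so P(A) = 0.5393/(1+0.5393) ≈ 0.35.

P(A) = 0.35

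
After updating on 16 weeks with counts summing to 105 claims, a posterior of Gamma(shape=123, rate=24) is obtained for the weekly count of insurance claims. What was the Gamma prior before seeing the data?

Gamma(shape=18, rate=8)

Gamma–Poisson conjugacy: posterior shape = α + Σxᵢ, posterior rate = β + n.
So α = 123 − 105 = 18 and β = 24 − 16 = 8.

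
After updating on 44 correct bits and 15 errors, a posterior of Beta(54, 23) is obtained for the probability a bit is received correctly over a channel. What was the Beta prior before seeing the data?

A Beta(a, b) prior with s successes and f failures in binomial data gives a Beta(a+s, b+f) posterior.
Subtract the data counts: 54−44=10, 23−15=8.

Beta(10, 8)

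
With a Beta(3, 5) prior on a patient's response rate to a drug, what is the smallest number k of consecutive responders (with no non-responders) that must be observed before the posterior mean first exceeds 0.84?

After k responders and 0 non-responders the posterior is Beta(3+k, 5), with mean (3+k)/(3+5+k).
Set (3+k)/(8+k) > 0.84 and solve: k > (0.84·8 − 3)/(1 − 0.84) = 23.250.
The smallest integer exceeding 23.250 is 24.

k = 24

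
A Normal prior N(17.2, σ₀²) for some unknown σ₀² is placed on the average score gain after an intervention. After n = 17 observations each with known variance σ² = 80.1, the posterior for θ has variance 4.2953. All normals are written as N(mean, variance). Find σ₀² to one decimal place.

σ₀² = 48.6

Posterior precision equals prior precision plus data precision: 1/σ_n² = 1/σ₀² + n/σ².
So 1/σ₀² = 1/4.2953 − 17/80.1 = 0.232813 − 0.212235 = 0.020578.
Hence σ₀² = 1/0.020578 ≈ 48.6.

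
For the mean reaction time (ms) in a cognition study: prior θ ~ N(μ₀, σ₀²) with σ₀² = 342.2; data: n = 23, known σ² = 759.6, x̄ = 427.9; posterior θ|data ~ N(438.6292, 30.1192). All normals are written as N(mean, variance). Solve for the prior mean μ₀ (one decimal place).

μ₀ = 549.8

With known observation variance, the Normal–Normal posterior has precision τ_n = τ₀ + n/σ² and mean μ_n = (τ₀μ₀ + (n/σ²)x̄)/τ_n.
Here τ₀ = 1/342.2 = 0.002922 and τ_data = 23/759.6 = 0.030279, so τ_n = 0.033201.
Rearranging for μ₀: μ₀ = (μ_n·τ_n − τ_data·x̄)/τ₀ = (438.6292·0.033201 − 0.030279·427.9) / 0.002922 = 1.606544/0.002922 ≈ 549.8.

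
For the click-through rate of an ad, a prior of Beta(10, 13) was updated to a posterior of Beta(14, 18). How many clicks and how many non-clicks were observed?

A Beta(α, β) prior with s successes and f failures in binomial data gives a Beta(α+s, β+f) posterior.
Match parameters: s=14−10=4, f=18−13=5.

4 clicks and 5 non-clicks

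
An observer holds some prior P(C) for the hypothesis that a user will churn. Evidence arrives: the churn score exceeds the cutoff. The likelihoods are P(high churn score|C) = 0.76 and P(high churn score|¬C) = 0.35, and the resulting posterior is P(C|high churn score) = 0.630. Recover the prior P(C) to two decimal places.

In odds form, posterior odds = prior odds × likelihood ratio, so prior odds = posterior odds ÷ LR.
Posterior odds = 0.630/(1−0.630) = 1.7027. LR = 0.76/0.35 = 2.1714.
Prior odds = 1.7027/2.1714 = 0.7841, so P(C) = 0.7841/(1+0.7841) ≈ 0.44.

P(C) = 0.44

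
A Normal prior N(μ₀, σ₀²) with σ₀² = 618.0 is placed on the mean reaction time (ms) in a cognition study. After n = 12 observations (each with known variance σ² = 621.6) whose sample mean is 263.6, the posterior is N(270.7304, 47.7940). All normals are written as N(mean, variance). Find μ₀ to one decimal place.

The posterior mean is a precision-weighted average: μ_n = (τ₀μ₀ + τ_data·x̄)/(τ₀+τ_data), with τ₀=1/σ₀² and τ_data=n/σ².
Here τ₀ = 1/618.0 = 0.001618 and τ_data = 12/621.6 = 0.019305, so τ_n = 0.020923.
Rearranging for μ₀: μ₀ = (μ_n·τ_n − τ_data·x̄)/τ₀ = (270.7304·0.020923 − 0.019305·263.6) / 0.001618 = 0.575694/0.001618 ≈ 355.8.

μ₀ = 355.8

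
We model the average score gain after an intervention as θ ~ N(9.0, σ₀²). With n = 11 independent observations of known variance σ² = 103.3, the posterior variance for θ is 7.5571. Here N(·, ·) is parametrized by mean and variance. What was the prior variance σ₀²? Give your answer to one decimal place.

σ₀² = 38.7

Posterior precision equals prior precision plus data precision: 1/σ_n² = 1/σ₀² + n/σ².
So 1/σ₀² = 1/7.5571 − 11/103.3 = 0.132326 − 0.106486 = 0.025840.
Hence σ₀² = 1/0.025840 ≈ 38.7.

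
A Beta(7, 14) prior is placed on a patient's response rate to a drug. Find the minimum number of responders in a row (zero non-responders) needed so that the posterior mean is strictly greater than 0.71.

After k responders and 0 non-responders the posterior is Beta(7+k, 14), with mean (7+k)/(7+14+k).
Set (7+k)/(21+k) > 0.71 and solve: k > (0.71·21 − 7)/(1 − 0.71) = 27.276.
The smallest integer exceeding 27.276 is 28.

k = 28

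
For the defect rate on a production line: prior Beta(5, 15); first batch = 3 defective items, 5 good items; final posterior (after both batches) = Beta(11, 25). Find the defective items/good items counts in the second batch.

3 defective items and 5 good items

Because Beta–binomial updating is additive in the counts, the combined data contributed (α_post−α_prior, β_post−β_prior) successes and failures.
Total across both batches: 11−5=6 defective items, 25−15=10 good items.
Subtract the first batch: 6−3=3 defective items and 10−5=5 good items.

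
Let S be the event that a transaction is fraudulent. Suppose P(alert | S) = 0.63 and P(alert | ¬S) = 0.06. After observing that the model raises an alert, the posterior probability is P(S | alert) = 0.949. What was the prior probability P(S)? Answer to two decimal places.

In odds form, posterior odds = prior odds × likelihood ratio, so prior odds = posterior odds ÷ LR.
Posterior odds = 0.949/(1−0.949) = 18.6078. LR = 0.63/0.06 = 10.5000.
Prior odds = 18.6078/10.5000 = 1.7722, so P(S) = 1.7722/(1+1.7722) ≈ 0.64.

P(S) = 0.64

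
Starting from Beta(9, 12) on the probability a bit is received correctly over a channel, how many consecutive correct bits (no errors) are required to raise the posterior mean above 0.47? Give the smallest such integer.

After k correct bits and 0 errors the posterior is Beta(9+k, 12), with mean (9+k)/(9+12+k).
Set (9+k)/(21+k) > 0.47 and solve: k > (0.47·21 − 9)/(1 − 0.47) = 1.642.
The smallest integer exceeding 1.642 is 2, and checking k=2: (11)/(23) = 0.4783 > 0.47.

k = 2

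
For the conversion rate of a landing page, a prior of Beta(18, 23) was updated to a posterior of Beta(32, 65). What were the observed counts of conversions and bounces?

14 conversions and 42 bounces

Beta is conjugate to the binomial likelihood: posterior = Beta(α+s, β+f).
So s = 32 − 18 = 14 and f = 65 − 23 = 42.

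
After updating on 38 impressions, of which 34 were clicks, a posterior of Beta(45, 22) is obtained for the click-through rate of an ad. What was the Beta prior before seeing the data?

Under Beta–binomial conjugacy the posterior parameters are (a+s, b+f).
Subtract the data counts: 45−34=11, 22−4=18.

Beta(11, 18)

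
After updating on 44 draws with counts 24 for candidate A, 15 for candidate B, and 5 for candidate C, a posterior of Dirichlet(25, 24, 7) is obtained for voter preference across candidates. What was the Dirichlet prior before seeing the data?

For a Dirichlet(α) prior with multinomial counts c, the posterior is Dirichlet(α + c) componentwise.
Subtract each count from the matching posterior parameter: 25−24=1, 24−15=9, 7−5=2.

Dirichlet(1, 9, 2)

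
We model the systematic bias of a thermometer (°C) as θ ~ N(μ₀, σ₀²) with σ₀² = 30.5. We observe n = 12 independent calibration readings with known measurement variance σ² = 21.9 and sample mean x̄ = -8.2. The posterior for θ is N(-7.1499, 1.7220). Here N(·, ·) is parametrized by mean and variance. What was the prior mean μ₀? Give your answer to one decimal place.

μ₀ = 10.4

The posterior mean is a precision-weighted average: μ_n = (τ₀μ₀ + τ_data·x̄)/(τ₀+τ_data), with τ₀=1/σ₀² and τ_data=n/σ².
Here τ₀ = 1/30.5 = 0.032787 and τ_data = 12/21.9 = 0.547945, so τ_n = 0.580732.
Rearranging for μ₀: μ₀ = (μ_n·τ_n − τ_data·x̄)/τ₀ = (-7.1499·0.580732 − 0.547945·-8.2) / 0.032787 = 0.340973/0.032787 ≈ 10.4.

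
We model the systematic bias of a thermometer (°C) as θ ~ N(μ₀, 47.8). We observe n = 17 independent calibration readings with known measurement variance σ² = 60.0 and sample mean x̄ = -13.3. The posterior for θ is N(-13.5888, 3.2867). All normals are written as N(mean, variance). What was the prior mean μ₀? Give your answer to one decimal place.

μ₀ = -17.5

The posterior mean is a precision-weighted average: μ_n = (τ₀μ₀ + τ_data·x̄)/(τ₀+τ_data), with τ₀=1/σ₀² and τ_data=n/σ².
Here τ₀ = 1/47.8 = 0.020921 and τ_data = 17/60.0 = 0.283333, so τ_n = 0.304254.
Rearranging for μ₀: μ₀ = (μ_n·τ_n − τ_data·x̄)/τ₀ = (-13.5888·0.304254 − 0.283333·-13.3) / 0.020921 = -0.366118/0.020921 ≈ -17.5.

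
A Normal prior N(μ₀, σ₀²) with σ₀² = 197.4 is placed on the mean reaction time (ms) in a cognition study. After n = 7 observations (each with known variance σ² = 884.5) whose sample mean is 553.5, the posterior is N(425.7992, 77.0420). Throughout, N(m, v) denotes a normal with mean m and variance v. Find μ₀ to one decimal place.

μ₀ = 226.3

With known observation variance, the Normal–Normal posterior has precision τ_n = τ₀ + n/σ² and mean μ_n = (τ₀μ₀ + (n/σ²)x̄)/τ_n.
Here τ₀ = 1/197.4 = 0.005066 and τ_data = 7/884.5 = 0.007914, so τ_n = 0.012980.
Rearranging for μ₀: μ₀ = (μ_n·τ_n − τ_data·x̄)/τ₀ = (425.7992·0.012980 − 0.007914·553.5) / 0.005066 = 1.146475/0.005066 ≈ 226.3.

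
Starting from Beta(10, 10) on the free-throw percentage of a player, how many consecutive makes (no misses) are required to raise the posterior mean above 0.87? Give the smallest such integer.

After k makes and 0 misses the posterior is Beta(10+k, 10), with mean (10+k)/(10+10+k).
Set (10+k)/(20+k) > 0.87 and solve: k > (0.87·20 − 10)/(1 − 0.87) = 56.923.
The smallest integer exceeding 56.923 is 57.

k = 57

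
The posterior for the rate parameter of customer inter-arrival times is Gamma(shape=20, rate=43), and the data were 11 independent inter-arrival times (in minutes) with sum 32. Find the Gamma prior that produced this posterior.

For an exponential likelihood with a Gamma(α, β) prior on the rate, n observations with total T give posterior Gamma(α+n, β+T).
So α = 20 − 11 = 9 and β = 43 − 32 = 11.

Gamma(shape=9, rate=11)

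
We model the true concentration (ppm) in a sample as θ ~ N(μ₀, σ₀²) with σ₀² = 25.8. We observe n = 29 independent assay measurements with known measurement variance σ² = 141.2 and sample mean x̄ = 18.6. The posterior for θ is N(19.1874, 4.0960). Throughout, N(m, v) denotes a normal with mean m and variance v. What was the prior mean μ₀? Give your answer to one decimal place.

μ₀ = 22.3

With known observation variance, the Normal–Normal posterior has precision τ_n = τ₀ + n/σ² and mean μ_n = (τ₀μ₀ + (n/σ²)x̄)/τ_n.
Here τ₀ = 1/25.8 = 0.038760 and τ_data = 29/141.2 = 0.205382, so τ_n = 0.244142.
Rearranging for μ₀: μ₀ = (μ_n·τ_n − τ_data·x̄)/τ₀ = (19.1874·0.244142 − 0.205382·18.6) / 0.038760 = 0.864345/0.038760 ≈ 22.3.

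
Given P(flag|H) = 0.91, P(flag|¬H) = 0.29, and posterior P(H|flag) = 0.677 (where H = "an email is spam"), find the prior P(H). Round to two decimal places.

In odds form, posterior odds = prior odds × likelihood ratio, so prior odds = posterior odds ÷ LR.
Posterior odds = 0.677/(1−0.677) = 2.0960. LR = 0.91/0.29 = 3.1379.
Prior odds = 2.0960/3.1379 = 0.6680, so P(H) = 0.6680/(1+0.6680) ≈ 0.40.

P(H) = 0.40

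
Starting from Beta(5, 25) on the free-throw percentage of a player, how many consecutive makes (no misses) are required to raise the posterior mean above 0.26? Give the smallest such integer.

k = 4

After k makes and 0 misses the posterior is Beta(5+k, 25), with mean (5+k)/(5+25+k).
Set (5+k)/(30+k) > 0.26 and solve: k > (0.26·30 − 5)/(1 − 0.26) = 3.784.
The smallest integer exceeding 3.784 is 4.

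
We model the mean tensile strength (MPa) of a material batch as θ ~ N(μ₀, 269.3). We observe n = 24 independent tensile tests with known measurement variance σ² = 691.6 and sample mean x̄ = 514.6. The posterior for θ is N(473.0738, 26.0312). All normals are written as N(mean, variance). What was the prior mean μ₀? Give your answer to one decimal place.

With known observation variance, the Normal–Normal posterior has precision τ_n = τ₀ + n/σ² and mean μ_n = (τ₀μ₀ + (n/σ²)x̄)/τ_n.
Here τ₀ = 1/269.3 = 0.003713 and τ_data = 24/691.6 = 0.034702, so τ_n = 0.038415.
Rearranging for μ₀: μ₀ = (μ_n·τ_n − τ_data·x̄)/τ₀ = (473.0738·0.038415 − 0.034702·514.6) / 0.003713 = 0.315481/0.003713 ≈ 85.0.

μ₀ = 85.0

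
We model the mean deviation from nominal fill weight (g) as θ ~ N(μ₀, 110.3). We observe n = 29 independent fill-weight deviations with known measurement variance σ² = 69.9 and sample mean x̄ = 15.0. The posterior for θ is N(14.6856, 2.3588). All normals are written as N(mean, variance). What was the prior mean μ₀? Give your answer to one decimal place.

The posterior mean is a precision-weighted average: μ_n = (τ₀μ₀ + τ_data·x̄)/(τ₀+τ_data), with τ₀=1/σ₀² and τ_data=n/σ².
Here τ₀ = 1/110.3 = 0.009066 and τ_data = 29/69.9 = 0.414878, so τ_n = 0.423944.
Rearranging for μ₀: μ₀ = (μ_n·τ_n − τ_data·x̄)/τ₀ = (14.6856·0.423944 − 0.414878·15.0) / 0.009066 = 0.002702/0.009066 ≈ 0.3.

μ₀ = 0.3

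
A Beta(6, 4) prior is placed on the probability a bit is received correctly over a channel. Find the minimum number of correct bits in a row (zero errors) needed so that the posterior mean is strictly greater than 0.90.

k = 31

After k correct bits and 0 errors the posterior is Beta(6+k, 4), with mean (6+k)/(6+4+k).
Set (6+k)/(10+k) > 0.90 and solve: k > (0.90·10 − 6)/(1 − 0.90) = 30.000.
The smallest integer exceeding 30.000 is 31.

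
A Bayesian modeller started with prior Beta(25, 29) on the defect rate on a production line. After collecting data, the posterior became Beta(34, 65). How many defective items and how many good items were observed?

9 defective items and 36 good items

A Beta(a, b) prior with s successes and f failures in binomial data gives a Beta(a+s, b+f) posterior.
So s = 34 − 25 = 9 and f = 65 − 29 = 36.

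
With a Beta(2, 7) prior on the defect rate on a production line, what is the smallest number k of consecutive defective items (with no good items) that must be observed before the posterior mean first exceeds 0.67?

After k defective items and 0 good items the posterior is Beta(2+k, 7), with mean (2+k)/(2+7+k).
Set (2+k)/(9+k) > 0.67 and solve: k > (0.67·9 − 2)/(1 − 0.67) = 12.212.
The smallest integer exceeding 12.212 is 13, and checking k=13: (15)/(22) = 0.6818 > 0.67.

k = 13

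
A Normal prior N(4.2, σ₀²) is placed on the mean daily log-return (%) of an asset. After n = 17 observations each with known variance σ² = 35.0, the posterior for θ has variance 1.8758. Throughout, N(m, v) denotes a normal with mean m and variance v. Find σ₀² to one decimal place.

Posterior precision equals prior precision plus data precision: 1/σ_n² = 1/σ₀² + n/σ².
So 1/σ₀² = 1/1.8758 − 17/35.0 = 0.533106 − 0.485714 = 0.047392.
Hence σ₀² = 1/0.047392 ≈ 21.1.

σ₀² = 21.1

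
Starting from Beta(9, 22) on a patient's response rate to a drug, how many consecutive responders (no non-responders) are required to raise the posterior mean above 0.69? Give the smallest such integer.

After k responders and 0 non-responders the posterior is Beta(9+k, 22), with mean (9+k)/(9+22+k).
Set (9+k)/(31+k) > 0.69 and solve: k > (0.69·31 − 9)/(1 − 0.69) = 39.968.
The smallest integer exceeding 39.968 is 40, and checking k=40: (49)/(71) = 0.6901 > 0.69.

k = 40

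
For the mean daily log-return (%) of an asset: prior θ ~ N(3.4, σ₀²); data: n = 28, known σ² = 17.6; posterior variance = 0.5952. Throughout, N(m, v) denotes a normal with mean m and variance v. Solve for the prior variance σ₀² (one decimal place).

Posterior precision equals prior precision plus data precision: 1/σ_n² = 1/σ₀² + n/σ².
So 1/σ₀² = 1/0.5952 − 28/17.6 = 1.680108 − 1.590909 = 0.089199.
Hence σ₀² = 1/0.089199 ≈ 11.2.

σ₀² = 11.2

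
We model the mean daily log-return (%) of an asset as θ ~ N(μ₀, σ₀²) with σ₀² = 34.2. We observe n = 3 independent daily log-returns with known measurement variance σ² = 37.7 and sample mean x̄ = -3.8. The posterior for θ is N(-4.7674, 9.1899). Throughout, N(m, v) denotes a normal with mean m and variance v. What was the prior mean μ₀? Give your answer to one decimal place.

μ₀ = -7.4

With known observation variance, the Normal–Normal posterior has precision τ_n = τ₀ + n/σ² and mean μ_n = (τ₀μ₀ + (n/σ²)x̄)/τ_n.
Here τ₀ = 1/34.2 = 0.029240 and τ_data = 3/37.7 = 0.079576, so τ_n = 0.108816.
Rearranging for μ₀: μ₀ = (μ_n·τ_n − τ_data·x̄)/τ₀ = (-4.7674·0.108816 − 0.079576·-3.8) / 0.029240 = -0.216381/0.029240 ≈ -7.4.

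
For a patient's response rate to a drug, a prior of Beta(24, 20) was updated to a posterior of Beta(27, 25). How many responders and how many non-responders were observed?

3 responders and 5 non-responders

Beta is conjugate to the binomial likelihood: posterior = Beta(a+s, b+f).
Match parameters: s=27−24=3, f=25−20=5.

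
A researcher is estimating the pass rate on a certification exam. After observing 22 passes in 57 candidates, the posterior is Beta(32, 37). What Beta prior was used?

Under Beta–binomial conjugacy the posterior parameters are (α+s, β+f).
So α = 32 − 22 = 10 and β = 37 − 35 = 2.

Beta(10, 2)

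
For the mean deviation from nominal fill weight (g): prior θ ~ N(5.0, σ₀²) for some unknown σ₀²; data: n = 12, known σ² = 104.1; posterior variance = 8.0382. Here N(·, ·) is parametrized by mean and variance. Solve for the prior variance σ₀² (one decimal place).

For the Normal–Normal model with known σ², precisions add: τ_n = τ₀ + n/σ².
So 1/σ₀² = 1/8.0382 − 12/104.1 = 0.124406 − 0.115274 = 0.009132.
Hence σ₀² = 1/0.009132 ≈ 109.5.

σ₀² = 109.5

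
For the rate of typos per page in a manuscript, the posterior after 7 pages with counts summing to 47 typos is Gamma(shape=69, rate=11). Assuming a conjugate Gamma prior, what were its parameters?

Gamma(shape=22, rate=4)

Gamma–Poisson conjugacy: posterior shape = α + Σxᵢ, posterior rate = β + n.
So α = 69 − 47 = 22 and β = 11 − 7 = 4.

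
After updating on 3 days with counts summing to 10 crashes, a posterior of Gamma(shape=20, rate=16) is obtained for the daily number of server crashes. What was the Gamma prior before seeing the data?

Gamma–Poisson conjugacy: posterior shape = α + Σxᵢ, posterior rate = β + n.
So α = 20 − 10 = 10 and β = 16 − 3 = 13.

Gamma(shape=10, rate=13)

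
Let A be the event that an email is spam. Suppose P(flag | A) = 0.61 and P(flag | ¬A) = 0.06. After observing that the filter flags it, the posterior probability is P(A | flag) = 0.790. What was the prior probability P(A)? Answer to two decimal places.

P(A) = 0.27

In odds form, posterior odds = prior odds × likelihood ratio, so prior odds = posterior odds ÷ LR.
Posterior odds = 0.790/(1−0.790) = 3.7619. LR = 0.61/0.06 = 10.1667.
Prior odds = 3.7619/10.1667 = 0.3700, so P(A) = 0.3700/(1+0.3700) ≈ 0.27.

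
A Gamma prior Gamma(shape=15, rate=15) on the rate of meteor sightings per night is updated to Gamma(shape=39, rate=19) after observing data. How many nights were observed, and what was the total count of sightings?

Gamma–Poisson conjugacy: posterior shape = α + Σxᵢ, posterior rate = β + n.
Matching: Σxᵢ = 39 − 15 = 24 and n = 19 − 15 = 4.

n = 4 nights with total 24 sightings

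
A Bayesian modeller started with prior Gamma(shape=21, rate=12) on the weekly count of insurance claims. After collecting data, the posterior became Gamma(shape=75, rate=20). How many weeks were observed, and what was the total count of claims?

n = 8 weeks with total 54 claims

A Gamma(α, β) prior (rate parametrization) on a Poisson rate with n observations summing to S gives posterior Gamma(α+S, β+n).
Matching: Σxᵢ = 75 − 21 = 54 and n = 20 − 12 = 8.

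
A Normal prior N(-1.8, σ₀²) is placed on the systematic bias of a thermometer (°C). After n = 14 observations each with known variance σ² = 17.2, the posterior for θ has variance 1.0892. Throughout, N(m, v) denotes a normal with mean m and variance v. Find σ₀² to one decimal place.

σ₀² = 9.6

For the Normal–Normal model with known σ², precisions add: τ_n = τ₀ + n/σ².
So 1/σ₀² = 1/1.0892 − 14/17.2 = 0.918105 − 0.813953 = 0.104152.
Hence σ₀² = 1/0.104152 ≈ 9.6.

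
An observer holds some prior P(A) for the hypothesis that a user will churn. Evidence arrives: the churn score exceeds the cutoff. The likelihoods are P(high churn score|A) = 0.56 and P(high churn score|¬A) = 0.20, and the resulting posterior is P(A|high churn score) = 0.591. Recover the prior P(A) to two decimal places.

In odds form, posterior odds = prior odds × likelihood ratio, so prior odds = posterior odds ÷ LR.
Posterior odds = 0.591/(1−0.591) = 1.4450. LR = 0.56/0.20 = 2.8000.
Prior odds = 1.4450/2.8000 = 0.5161, so P(A) = 0.5161/(1+0.5161) ≈ 0.34.

P(A) = 0.34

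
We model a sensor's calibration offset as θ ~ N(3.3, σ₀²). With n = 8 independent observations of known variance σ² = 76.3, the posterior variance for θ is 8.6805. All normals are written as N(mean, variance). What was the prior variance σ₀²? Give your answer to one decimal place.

σ₀² = 96.6

Posterior precision equals prior precision plus data precision: 1/σ_n² = 1/σ₀² + n/σ².
So 1/σ₀² = 1/8.6805 − 8/76.3 = 0.115201 − 0.104849 = 0.010352.
Hence σ₀² = 1/0.010352 ≈ 96.6.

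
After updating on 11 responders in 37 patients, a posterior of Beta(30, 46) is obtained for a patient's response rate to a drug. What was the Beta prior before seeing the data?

A Beta(α, β) prior with s successes and f failures in binomial data gives a Beta(α+s, β+f) posterior.
So α = 30 − 11 = 19 and β = 46 − 26 = 20.

Beta(19, 20)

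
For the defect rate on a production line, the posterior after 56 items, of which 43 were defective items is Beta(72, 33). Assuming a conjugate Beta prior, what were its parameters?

Beta(29, 20)

A Beta(α, β) prior with s successes and f failures in binomial data gives a Beta(α+s, β+f) posterior.
So α = 72 − 43 = 29 and β = 33 − 13 = 20.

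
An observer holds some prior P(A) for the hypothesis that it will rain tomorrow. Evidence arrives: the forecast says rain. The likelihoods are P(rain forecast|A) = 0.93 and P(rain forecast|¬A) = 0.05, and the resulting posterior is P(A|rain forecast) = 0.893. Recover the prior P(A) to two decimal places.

P(A) = 0.31

In odds form, posterior odds = prior odds × likelihood ratio, so prior odds = posterior odds ÷ LR.
Posterior odds = 0.893/(1−0.893) = 8.3458. LR = 0.93/0.05 = 18.6000.
Prior odds = 8.3458/18.6000 = 0.4487, so P(A) = 0.4487/(1+0.4487) ≈ 0.31.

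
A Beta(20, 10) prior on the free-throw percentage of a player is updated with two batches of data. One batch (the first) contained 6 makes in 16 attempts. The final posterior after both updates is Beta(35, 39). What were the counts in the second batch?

9 makes and 19 misses

Sequential conjugate updates are equivalent to a single update on the pooled data, so total successes = posterior α − prior α and total failures = posterior β − prior β.
Total across both batches: 35−20=15 makes, 39−10=29 misses.
Subtract the first batch: 15−6=9 makes and 29−10=19 misses.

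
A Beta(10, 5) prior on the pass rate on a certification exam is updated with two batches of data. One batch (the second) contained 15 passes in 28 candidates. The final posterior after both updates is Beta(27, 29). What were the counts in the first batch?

2 passes and 11 failures

Because Beta–binomial updating is additive in the counts, the combined data contributed (α_post−α_prior, β_post−β_prior) successes and failures.
Total across both batches: 27−10=17 passes, 29−5=24 failures.
Subtract the second batch: 17−15=2 passes and 24−13=11 failures.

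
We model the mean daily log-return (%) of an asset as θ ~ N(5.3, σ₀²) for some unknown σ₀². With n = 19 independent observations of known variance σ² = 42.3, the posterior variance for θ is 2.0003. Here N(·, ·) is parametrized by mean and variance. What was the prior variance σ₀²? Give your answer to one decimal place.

σ₀² = 19.7

For the Normal–Normal model with known σ², precisions add: τ_n = τ₀ + n/σ².
So 1/σ₀² = 1/2.0003 − 19/42.3 = 0.499925 − 0.449173 = 0.050752.
Hence σ₀² = 1/0.050752 ≈ 19.7.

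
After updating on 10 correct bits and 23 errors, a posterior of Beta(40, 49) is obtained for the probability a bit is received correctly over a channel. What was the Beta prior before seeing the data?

A Beta(a, b) prior with s successes and f failures in binomial data gives a Beta(a+s, b+f) posterior.
So a = 40 − 10 = 30 and b = 49 − 23 = 26.

Beta(30, 26)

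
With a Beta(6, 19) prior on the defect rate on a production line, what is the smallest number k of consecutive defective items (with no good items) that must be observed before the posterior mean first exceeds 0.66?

After k defective items and 0 good items the posterior is Beta(6+k, 19), with mean (6+k)/(6+19+k).
Set (6+k)/(25+k) > 0.66 and solve: k > (0.66·25 − 6)/(1 − 0.66) = 30.882.
The smallest integer exceeding 30.882 is 31, and checking k=31: (37)/(56) = 0.6607 > 0.66.

k = 31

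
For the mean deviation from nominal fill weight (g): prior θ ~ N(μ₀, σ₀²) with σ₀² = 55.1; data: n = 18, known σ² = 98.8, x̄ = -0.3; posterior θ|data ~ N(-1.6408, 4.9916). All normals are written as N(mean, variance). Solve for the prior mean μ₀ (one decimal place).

μ₀ = -15.1

With known observation variance, the Normal–Normal posterior has precision τ_n = τ₀ + n/σ² and mean μ_n = (τ₀μ₀ + (n/σ²)x̄)/τ_n.
Here τ₀ = 1/55.1 = 0.018149 and τ_data = 18/98.8 = 0.182186, so τ_n = 0.200335.
Rearranging for μ₀: μ₀ = (μ_n·τ_n − τ_data·x̄)/τ₀ = (-1.6408·0.200335 − 0.182186·-0.3) / 0.018149 = -0.274054/0.018149 ≈ -15.1.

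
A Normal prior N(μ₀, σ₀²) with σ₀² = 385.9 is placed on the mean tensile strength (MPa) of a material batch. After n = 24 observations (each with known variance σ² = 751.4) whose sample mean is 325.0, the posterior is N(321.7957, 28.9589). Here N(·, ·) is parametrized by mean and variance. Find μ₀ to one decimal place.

μ₀ = 282.3

With known observation variance, the Normal–Normal posterior has precision τ_n = τ₀ + n/σ² and mean μ_n = (τ₀μ₀ + (n/σ²)x̄)/τ_n.
Here τ₀ = 1/385.9 = 0.002591 and τ_data = 24/751.4 = 0.031940, so τ_n = 0.034531.
Rearranging for μ₀: μ₀ = (μ_n·τ_n − τ_data·x̄)/τ₀ = (321.7957·0.034531 − 0.031940·325.0) / 0.002591 = 0.731427/0.002591 ≈ 282.3.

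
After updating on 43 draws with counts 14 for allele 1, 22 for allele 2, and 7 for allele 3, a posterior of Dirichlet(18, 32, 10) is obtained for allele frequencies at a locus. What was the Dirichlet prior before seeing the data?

For a Dirichlet(α) prior with multinomial counts c, the posterior is Dirichlet(α + c) componentwise.
Subtract each count from the matching posterior parameter: 18−14=4, 32−22=10, 10−7=3.

Dirichlet(4, 10, 3)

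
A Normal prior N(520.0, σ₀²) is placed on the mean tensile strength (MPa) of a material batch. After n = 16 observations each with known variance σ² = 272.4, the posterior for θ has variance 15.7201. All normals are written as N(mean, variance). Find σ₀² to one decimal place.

Posterior precision equals prior precision plus data precision: 1/σ_n² = 1/σ₀² + n/σ².
So 1/σ₀² = 1/15.7201 − 16/272.4 = 0.063613 − 0.058737 = 0.004876.
Hence σ₀² = 1/0.004876 ≈ 205.1.

σ₀² = 205.1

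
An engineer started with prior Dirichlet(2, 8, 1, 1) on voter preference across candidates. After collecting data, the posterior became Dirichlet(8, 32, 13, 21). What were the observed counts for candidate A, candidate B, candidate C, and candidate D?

counts (6, 24, 12, 20)

For a Dirichlet(α) prior with multinomial counts c, the posterior is Dirichlet(α + c) componentwise.
Counts are posterior − prior componentwise: 8−2=6, 32−8=24, 13−1=12, 21−1=20.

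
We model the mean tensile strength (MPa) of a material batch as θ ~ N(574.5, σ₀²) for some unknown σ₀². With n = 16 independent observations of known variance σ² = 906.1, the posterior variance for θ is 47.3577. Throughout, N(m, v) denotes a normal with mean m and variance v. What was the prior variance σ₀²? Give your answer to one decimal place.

For the Normal–Normal model with known σ², precisions add: τ_n = τ₀ + n/σ².
So 1/σ₀² = 1/47.3577 − 16/906.1 = 0.021116 − 0.017658 = 0.003458.
Hence σ₀² = 1/0.003458 ≈ 289.2.

σ₀² = 289.2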